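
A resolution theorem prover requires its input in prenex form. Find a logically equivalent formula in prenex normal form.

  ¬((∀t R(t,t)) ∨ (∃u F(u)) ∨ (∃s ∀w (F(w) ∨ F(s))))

Push ¬ through the quantifiers and connectives to reach negation normal form:
  (∃t ¬R(t,t)) ∧ (∀u ¬F(u)) ∧ (∀s ∃w (¬F(w) ∧ ¬F(s)))
All bound variables are already distinct, so no renaming is needed.
Finally move all quantifiers to the prefix:
  ∃t ∀u ∀s ∃w (¬R(t,t) ∧ ¬F(u) ∧ ¬F(w) ∧ ¬F(s))

∃t ∀u ∀s ∃w (¬R(t,t) ∧ ¬F(u) ∧ ¬F(w) ∧ ¬F(s))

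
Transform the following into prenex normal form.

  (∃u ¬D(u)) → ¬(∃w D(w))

Rewrite implications/biconditionals: A → B as ¬A ∨ B.
  ¬(∃u ¬D(u)) ∨ ¬(∃w D(w))
Push ¬ through the quantifiers and connectives to reach negation normal form:
  (∀u D(u)) ∨ (∀w ¬D(w))
Finally move all quantifiers to the prefix:
  ∀u ∀w (D(u) ∨ ¬D(w))

∀u ∀w (D(u) ∨ ¬D(w))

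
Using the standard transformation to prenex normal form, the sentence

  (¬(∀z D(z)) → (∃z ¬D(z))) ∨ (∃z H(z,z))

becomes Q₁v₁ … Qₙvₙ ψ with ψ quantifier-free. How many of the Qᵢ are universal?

1

Rewrite implications/biconditionals: A → B as ¬A ∨ B.
  ¬¬(∀z D(z)) ∨ (∃z ¬D(z)) ∨ (∃z H(z,z))
Push ¬ through the quantifiers and connectives to reach negation normal form:
  (∀z D(z)) ∨ (∃z ¬D(z)) ∨ (∃z H(z,z))
Rename bound variables to avoid capture: z↦b, z↦q.
  (∀z D(z)) ∨ (∃b ¬D(b)) ∨ (∃q H(q,q))
Pull the quantifiers to the front (each side's bound variable is not free in the other side):
  ∀z ∃b ∃q (D(z) ∨ ¬D(b) ∨ H(q,q))
The prefix is ∀z ∃b ∃q: 1 universal, 2 existential.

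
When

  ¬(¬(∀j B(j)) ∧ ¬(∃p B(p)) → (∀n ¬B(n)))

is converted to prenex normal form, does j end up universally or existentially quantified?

existential

Rewrite implications/biconditionals: A → B as ¬A ∨ B.
  ¬(¬(¬(∀j B(j)) ∧ ¬(∃p B(p))) ∨ (∀n ¬B(n)))
Drive negations inward (¬∀x A ≡ ∃x ¬A, ¬∃x A ≡ ∀x ¬A, De Morgan for ∧/∨):
  (∃j ¬B(j)) ∧ (∀p ¬B(p)) ∧ (∃n B(n))
All bound variables are already distinct, so no renaming is needed.
Pull the quantifiers to the front (each side's bound variable is not free in the other side):
  ∃j ∀p ∃n (¬B(j) ∧ ¬B(p) ∧ B(n))
The quantifier ∀j sits under an odd number of negations (counting the antecedent side of each →), so it flips to ∃j.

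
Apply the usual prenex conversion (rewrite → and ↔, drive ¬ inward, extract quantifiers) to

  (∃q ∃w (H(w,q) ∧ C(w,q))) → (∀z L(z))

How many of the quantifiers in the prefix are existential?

Eliminate → and ↔ using ¬ and ∨.
  ¬(∃q ∃w (H(w,q) ∧ C(w,q))) ∨ (∀z L(z))
Push ¬ through the quantifiers and connectives to reach negation normal form:
  (∀q ∀w (¬H(w,q) ∨ ¬C(w,q))) ∨ (∀z L(z))
All bound variables are already distinct, so no renaming is needed.
Extract every quantifier outward, since the variables are now distinct and don't occur free across branches:
  ∀q ∀w ∀z (¬H(w,q) ∨ ¬C(w,q) ∨ L(z))
The prefix is ∀q ∀w ∀z: 3 universal, 0 existential.

0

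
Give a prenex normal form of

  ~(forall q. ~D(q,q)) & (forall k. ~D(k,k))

exists q. forall k. (D(q,q) & ~D(k,k))

Drive negations inward (¬∀x A ≡ ∃x ¬A, ¬∃x A ≡ ∀x ¬A, De Morgan for ∧/∨):
  (exists q. D(q,q)) & (forall k. ~D(k,k))
Pull the quantifiers to the front (each side's bound variable is not free in the other side):
  exists q. forall k. (D(q,q) & ~D(k,k))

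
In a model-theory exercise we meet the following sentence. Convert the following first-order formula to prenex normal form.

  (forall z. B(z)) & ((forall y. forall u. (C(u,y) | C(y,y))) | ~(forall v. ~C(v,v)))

forall z. forall y. forall u. exists v. (B(z) & (C(u,y) | C(y,y) | C(v,v)))

Drive negations inward (¬∀x A ≡ ∃x ¬A, ¬∃x A ≡ ∀x ¬A, De Morgan for ∧/∨):
  (forall z. B(z)) & ((forall y. forall u. (C(u,y) | C(y,y))) | (exists v. C(v,v)))
Finally move all quantifiers to the prefix:
  forall z. forall y. forall u. exists v. (B(z) & (C(u,y) | C(y,y) | C(v,v)))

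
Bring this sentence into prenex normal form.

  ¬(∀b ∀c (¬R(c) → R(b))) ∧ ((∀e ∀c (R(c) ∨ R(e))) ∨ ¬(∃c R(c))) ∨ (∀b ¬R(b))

∃b ∃c ∀e ∀t ∀v1 ∀s (¬R(c) ∧ ¬R(b) ∧ (R(t) ∨ R(e) ∨ ¬R(v1)) ∨ ¬R(s))

First replace A → B with ¬A ∨ B.
  ¬(∀b ∀c (¬¬R(c) ∨ R(b))) ∧ ((∀e ∀c (R(c) ∨ R(e))) ∨ ¬(∃c R(c))) ∨ (∀b ¬R(b))
Drive negations inward (¬∀x A ≡ ∃x ¬A, ¬∃x A ≡ ∀x ¬A, De Morgan for ∧/∨):
  (∃b ∃c (¬R(c) ∧ ¬R(b))) ∧ ((∀e ∀c (R(c) ∨ R(e))) ∨ (∀c ¬R(c))) ∨ (∀b ¬R(b))
Give each quantifier a distinct variable: c↦t, c↦v1, b↦s.
  (∃b ∃c (¬R(c) ∧ ¬R(b))) ∧ ((∀e ∀t (R(t) ∨ R(e))) ∨ (∀v1 ¬R(v1))) ∨ (∀s ¬R(s))
Extract every quantifier outward, since the variables are now distinct and don't occur free across branches:
  ∃b ∃c ∀e ∀t ∀v1 ∀s (¬R(c) ∧ ¬R(b) ∧ (R(t) ∨ R(e) ∨ ¬R(v1)) ∨ ¬R(s))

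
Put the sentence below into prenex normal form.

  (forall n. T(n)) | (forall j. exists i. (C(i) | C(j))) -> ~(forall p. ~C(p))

First replace A → B with ¬A ∨ B.
  ~((forall n. T(n)) | (forall j. exists i. (C(i) | C(j)))) | ~(forall p. ~C(p))
Move each ¬ inward, flipping quantifiers it crosses:
  (exists n. ~T(n)) & (exists j. forall i. (~C(i) & ~C(j))) | (exists p. C(p))
Extract every quantifier outward, since the variables are now distinct and don't occur free across branches:
  exists n. exists j. forall i. exists p. (~T(n) & ~C(i) & ~C(j) | C(p))

exists n. exists j. forall i. exists p. (~T(n) & ~C(i) & ~C(j) | C(p))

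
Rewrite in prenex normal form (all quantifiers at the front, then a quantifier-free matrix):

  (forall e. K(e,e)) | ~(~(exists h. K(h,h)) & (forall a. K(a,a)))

forall e. exists h. exists a. (K(e,e) | K(h,h) | ~K(a,a))

Drive negations inward (¬∀x A ≡ ∃x ¬A, ¬∃x A ≡ ∀x ¬A, De Morgan for ∧/∨):
  (forall e. K(e,e)) | (exists h. K(h,h)) | (exists a. ~K(a,a))
All bound variables are already distinct, so no renaming is needed.
Extract every quantifier outward, since the variables are now distinct and don't occur free across branches:
  forall e. exists h. exists a. (K(e,e) | K(h,h) | ~K(a,a))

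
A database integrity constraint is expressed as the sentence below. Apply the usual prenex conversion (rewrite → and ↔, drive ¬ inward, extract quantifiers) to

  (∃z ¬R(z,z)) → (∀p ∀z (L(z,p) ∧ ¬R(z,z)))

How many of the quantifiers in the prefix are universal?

3

First replace A → B with ¬A ∨ B.
  ¬(∃z ¬R(z,z)) ∨ (∀p ∀z (L(z,p) ∧ ¬R(z,z)))
Drive negations inward (¬∀x A ≡ ∃x ¬A, ¬∃x A ≡ ∀x ¬A, De Morgan for ∧/∨):
  (∀z R(z,z)) ∨ (∀p ∀z (L(z,p) ∧ ¬R(z,z)))
Rename bound variables to avoid capture: z↦q.
  (∀z R(z,z)) ∨ (∀p ∀q (L(q,p) ∧ ¬R(q,q)))
Finally move all quantifiers to the prefix:
  ∀z ∀p ∀q (R(z,z) ∨ L(q,p) ∧ ¬R(q,q))
The prefix is ∀z ∀p ∀q: 3 universal, 0 existential.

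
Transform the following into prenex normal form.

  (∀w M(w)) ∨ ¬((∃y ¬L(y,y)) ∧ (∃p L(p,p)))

Push ¬ through the quantifiers and connectives to reach negation normal form:
  (∀w M(w)) ∨ (∀y L(y,y)) ∨ (∀p ¬L(p,p))
All bound variables are already distinct, so no renaming is needed.
Finally move all quantifiers to the prefix:
  ∀w ∀y ∀p (M(w) ∨ L(y,y) ∨ ¬L(p,p))

∀w ∀y ∀p (M(w) ∨ L(y,y) ∨ ¬L(p,p))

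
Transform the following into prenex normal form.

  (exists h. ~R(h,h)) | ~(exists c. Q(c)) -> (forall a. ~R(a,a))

Eliminate → and ↔ using ¬ and ∨.
  ~((exists h. ~R(h,h)) | ~(exists c. Q(c))) | (forall a. ~R(a,a))
Move each ¬ inward, flipping quantifiers it crosses:
  (forall h. R(h,h)) & (exists c. Q(c)) | (forall a. ~R(a,a))
All bound variables are already distinct, so no renaming is needed.
Finally move all quantifiers to the prefix:
  forall h. exists c. forall a. (R(h,h) & Q(c) | ~R(a,a))

forall h. exists c. forall a. (R(h,h) & Q(c) | ~R(a,a))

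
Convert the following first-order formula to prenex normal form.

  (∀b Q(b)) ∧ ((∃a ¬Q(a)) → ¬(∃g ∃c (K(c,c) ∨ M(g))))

Eliminate → and ↔ using ¬ and ∨.
  (∀b Q(b)) ∧ (¬(∃a ¬Q(a)) ∨ ¬(∃g ∃c (K(c,c) ∨ M(g))))
Move each ¬ inward, flipping quantifiers it crosses:
  (∀b Q(b)) ∧ ((∀a Q(a)) ∨ (∀g ∀c (¬K(c,c) ∧ ¬M(g))))
Finally move all quantifiers to the prefix:
  ∀b ∀a ∀g ∀c (Q(b) ∧ (Q(a) ∨ ¬K(c,c) ∧ ¬M(g)))

∀b ∀a ∀g ∀c (Q(b) ∧ (Q(a) ∨ ¬K(c,c) ∧ ¬M(g)))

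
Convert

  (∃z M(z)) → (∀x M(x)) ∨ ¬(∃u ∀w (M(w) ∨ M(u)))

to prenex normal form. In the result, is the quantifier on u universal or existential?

universal

First replace A → B with ¬A ∨ B.
  ¬(∃z M(z)) ∨ (∀x M(x)) ∨ ¬(∃u ∀w (M(w) ∨ M(u)))
Push ¬ through the quantifiers and connectives to reach negation normal form:
  (∀z ¬M(z)) ∨ (∀x M(x)) ∨ (∀u ∃w (¬M(w) ∧ ¬M(u)))
All bound variables are already distinct, so no renaming is needed.
Pull the quantifiers to the front (each side's bound variable is not free in the other side):
  ∀z ∀x ∀u ∃w (¬M(z) ∨ M(x) ∨ ¬M(w) ∧ ¬M(u))
The quantifier ∃u sits under an odd number of negations (counting the antecedent side of each →), so it flips to ∀u.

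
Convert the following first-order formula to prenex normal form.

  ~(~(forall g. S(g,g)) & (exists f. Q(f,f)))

forall g. forall f. (S(g,g) | ~Q(f,f))

Drive negations inward (¬∀x A ≡ ∃x ¬A, ¬∃x A ≡ ∀x ¬A, De Morgan for ∧/∨):
  (forall g. S(g,g)) | (forall f. ~Q(f,f))
All bound variables are already distinct, so no renaming is needed.
Pull the quantifiers to the front (each side's bound variable is not free in the other side):
  forall g. forall f. (S(g,g) | ~Q(f,f))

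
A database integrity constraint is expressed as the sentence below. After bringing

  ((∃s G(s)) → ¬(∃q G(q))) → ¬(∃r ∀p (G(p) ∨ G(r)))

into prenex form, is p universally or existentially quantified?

Eliminate → and ↔ using ¬ and ∨.
  ¬(¬(∃s G(s)) ∨ ¬(∃q G(q))) ∨ ¬(∃r ∀p (G(p) ∨ G(r)))
Move each ¬ inward, flipping quantifiers it crosses:
  (∃s G(s)) ∧ (∃q G(q)) ∨ (∀r ∃p (¬G(p) ∧ ¬G(r)))
Pull the quantifiers to the front (each side's bound variable is not free in the other side):
  ∃s ∃q ∀r ∃p (G(s) ∧ G(q) ∨ ¬G(p) ∧ ¬G(r))
The quantifier ∀p sits under an odd number of negations (counting the antecedent side of each →), so it flips to ∃p.

existential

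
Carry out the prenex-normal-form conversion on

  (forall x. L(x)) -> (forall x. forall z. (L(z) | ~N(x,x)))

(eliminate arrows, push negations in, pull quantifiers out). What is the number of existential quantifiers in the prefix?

Eliminate → and ↔ using ¬ and ∨.
  ~(forall x. L(x)) | (forall x. forall z. (L(z) | ~N(x,x)))
Drive negations inward (¬∀x A ≡ ∃x ¬A, ¬∃x A ≡ ∀x ¬A, De Morgan for ∧/∨):
  (exists x. ~L(x)) | (forall x. forall z. (L(z) | ~N(x,x)))
Give each quantifier a distinct variable: x↦a.
  (exists x. ~L(x)) | (forall a. forall z. (L(z) | ~N(a,a)))
Extract every quantifier outward, since the variables are now distinct and don't occur free across branches:
  exists x. forall a. forall z. (~L(x) | L(z) | ~N(a,a))
The prefix is exists x forall a forall z: 2 universal, 1 existential.

1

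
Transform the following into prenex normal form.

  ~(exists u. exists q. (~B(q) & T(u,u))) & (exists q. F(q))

Move each ¬ inward, flipping quantifiers it crosses:
  (forall u. forall q. (B(q) | ~T(u,u))) & (exists q. F(q))
Rename bound variables to avoid capture: q↦y1.
  (forall u. forall q. (B(q) | ~T(u,u))) & (exists y1. F(y1))
Finally move all quantifiers to the prefix:
  forall u. forall q. exists y1. ((B(q) | ~T(u,u)) & F(y1))

forall u. forall q. exists y1. ((B(q) | ~T(u,u)) & F(y1))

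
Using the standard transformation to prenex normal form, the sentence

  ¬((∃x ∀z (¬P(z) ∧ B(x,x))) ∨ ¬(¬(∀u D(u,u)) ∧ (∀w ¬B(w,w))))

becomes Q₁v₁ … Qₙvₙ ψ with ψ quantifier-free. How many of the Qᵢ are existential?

Push ¬ through the quantifiers and connectives to reach negation normal form:
  (∀x ∃z (P(z) ∨ ¬B(x,x))) ∧ (∃u ¬D(u,u)) ∧ (∀w ¬B(w,w))
Pull the quantifiers to the front (each side's bound variable is not free in the other side):
  ∀x ∃z ∃u ∀w ((P(z) ∨ ¬B(x,x)) ∧ ¬D(u,u) ∧ ¬B(w,w))
The prefix is ∀x ∃z ∃u ∀w: 2 universal, 2 existential.

2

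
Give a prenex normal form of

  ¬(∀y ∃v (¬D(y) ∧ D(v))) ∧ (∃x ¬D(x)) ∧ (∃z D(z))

∃y ∀v ∃x ∃z ((D(y) ∨ ¬D(v)) ∧ ¬D(x) ∧ D(z))

Move each ¬ inward, flipping quantifiers it crosses:
  (∃y ∀v (D(y) ∨ ¬D(v))) ∧ (∃x ¬D(x)) ∧ (∃z D(z))
All bound variables are already distinct, so no renaming is needed.
Extract every quantifier outward, since the variables are now distinct and don't occur free across branches:
  ∃y ∀v ∃x ∃z ((D(y) ∨ ¬D(v)) ∧ ¬D(x) ∧ D(z))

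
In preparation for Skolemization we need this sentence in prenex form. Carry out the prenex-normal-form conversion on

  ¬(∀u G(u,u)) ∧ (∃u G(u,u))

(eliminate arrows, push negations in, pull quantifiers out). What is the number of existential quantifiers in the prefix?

Move each ¬ inward, flipping quantifiers it crosses:
  (∃u ¬G(u,u)) ∧ (∃u G(u,u))
Rename bound variables to avoid capture: u↦b.
  (∃u ¬G(u,u)) ∧ (∃b G(b,b))
Extract every quantifier outward, since the variables are now distinct and don't occur free across branches:
  ∃u ∃b (¬G(u,u) ∧ G(b,b))
The prefix is ∃u ∃b: 0 universal, 2 existential.

2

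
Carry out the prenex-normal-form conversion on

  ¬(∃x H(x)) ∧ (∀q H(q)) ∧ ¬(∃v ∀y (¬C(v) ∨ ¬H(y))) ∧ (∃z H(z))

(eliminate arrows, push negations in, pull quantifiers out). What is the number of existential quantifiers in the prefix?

Drive negations inward (¬∀x A ≡ ∃x ¬A, ¬∃x A ≡ ∀x ¬A, De Morgan for ∧/∨):
  (∀x ¬H(x)) ∧ (∀q H(q)) ∧ (∀v ∃y (C(v) ∧ H(y))) ∧ (∃z H(z))
Extract every quantifier outward, since the variables are now distinct and don't occur free across branches:
  ∀x ∀q ∀v ∃y ∃z (¬H(x) ∧ H(q) ∧ C(v) ∧ H(y) ∧ H(z))
The prefix is ∀x ∀q ∀v ∃y ∃z: 3 universal, 2 existential.

2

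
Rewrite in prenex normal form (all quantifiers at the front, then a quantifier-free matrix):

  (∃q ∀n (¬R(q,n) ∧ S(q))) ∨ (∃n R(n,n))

Standardize variables apart so no two quantifiers bind the same name: n↦a.
  (∃q ∀n (¬R(q,n) ∧ S(q))) ∨ (∃a R(a,a))
Extract every quantifier outward, since the variables are now distinct and don't occur free across branches:
  ∃q ∀n ∃a (¬R(q,n) ∧ S(q) ∨ R(a,a))

∃q ∀n ∃a (¬R(q,n) ∧ S(q) ∨ R(a,a))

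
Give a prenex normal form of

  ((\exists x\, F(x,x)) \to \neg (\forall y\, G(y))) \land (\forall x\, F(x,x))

First replace A → B with ¬A ∨ B.
  (\neg (\exists x\, F(x,x)) \lor \neg (\forall y\, G(y))) \land (\forall x\, F(x,x))
Move each ¬ inward, flipping quantifiers it crosses:
  ((\forall x\, \neg F(x,x)) \lor (\exists y\, \neg G(y))) \land (\forall x\, F(x,x))
Rename bound variables to avoid capture: x↦s.
  ((\forall x\, \neg F(x,x)) \lor (\exists y\, \neg G(y))) \land (\forall s\, F(s,s))
Finally move all quantifiers to the prefix:
  \forall x\, \exists y\, \forall s\, ((\neg F(x,x) \lor \neg G(y)) \land F(s,s))

\forall x\, \exists y\, \forall s\, ((\neg F(x,x) \lor \neg G(y)) \land F(s,s))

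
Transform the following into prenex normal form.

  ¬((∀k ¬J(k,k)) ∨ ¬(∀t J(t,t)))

∃k ∀t (J(k,k) ∧ J(t,t))

Drive negations inward (¬∀x A ≡ ∃x ¬A, ¬∃x A ≡ ∀x ¬A, De Morgan for ∧/∨):
  (∃k J(k,k)) ∧ (∀t J(t,t))
Finally move all quantifiers to the prefix:
  ∃k ∀t (J(k,k) ∧ J(t,t))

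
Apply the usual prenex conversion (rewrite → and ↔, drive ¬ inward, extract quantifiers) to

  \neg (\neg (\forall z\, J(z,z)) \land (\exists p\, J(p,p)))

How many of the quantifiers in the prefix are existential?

0

Drive negations inward (¬∀x A ≡ ∃x ¬A, ¬∃x A ≡ ∀x ¬A, De Morgan for ∧/∨):
  (\forall z\, J(z,z)) \lor (\forall p\, \neg J(p,p))
All bound variables are already distinct, so no renaming is needed.
Pull the quantifiers to the front (each side's bound variable is not free in the other side):
  \forall z\, \forall p\, (J(z,z) \lor \neg J(p,p))
The prefix is \forall z \forall p: 2 universal, 0 existential.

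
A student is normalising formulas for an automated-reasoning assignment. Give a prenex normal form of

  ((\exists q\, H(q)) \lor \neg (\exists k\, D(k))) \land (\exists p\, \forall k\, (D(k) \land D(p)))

Move each ¬ inward, flipping quantifiers it crosses:
  ((\exists q\, H(q)) \lor (\forall k\, \neg D(k))) \land (\exists p\, \forall k\, (D(k) \land D(p)))
Standardize variables apart so no two quantifiers bind the same name: k↦r.
  ((\exists q\, H(q)) \lor (\forall k\, \neg D(k))) \land (\exists p\, \forall r\, (D(r) \land D(p)))
Extract every quantifier outward, since the variables are now distinct and don't occur free across branches:
  \exists q\, \forall k\, \exists p\, \forall r\, ((H(q) \lor \neg D(k)) \land D(r) \land D(p))

\exists q\, \forall k\, \exists p\, \forall r\, ((H(q) \lor \neg D(k)) \land D(r) \land D(p))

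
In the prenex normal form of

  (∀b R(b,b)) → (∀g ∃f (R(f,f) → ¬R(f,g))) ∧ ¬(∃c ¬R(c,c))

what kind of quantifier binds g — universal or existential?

Rewrite implications/biconditionals: A → B as ¬A ∨ B.
  ¬(∀b R(b,b)) ∨ (∀g ∃f (¬R(f,f) ∨ ¬R(f,g))) ∧ ¬(∃c ¬R(c,c))
Push ¬ through the quantifiers and connectives to reach negation normal form:
  (∃b ¬R(b,b)) ∨ (∀g ∃f (¬R(f,f) ∨ ¬R(f,g))) ∧ (∀c R(c,c))
Pull the quantifiers to the front (each side's bound variable is not free in the other side):
  ∃b ∀g ∃f ∀c (¬R(b,b) ∨ (¬R(f,f) ∨ ¬R(f,g)) ∧ R(c,c))
The quantifier ∀g sits under an even number of negations (counting the antecedent side of each →), so it remains universal.

universal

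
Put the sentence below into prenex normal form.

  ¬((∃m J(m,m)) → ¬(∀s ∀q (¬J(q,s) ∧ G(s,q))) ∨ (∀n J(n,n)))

First replace A → B with ¬A ∨ B.
  ¬(¬(∃m J(m,m)) ∨ ¬(∀s ∀q (¬J(q,s) ∧ G(s,q))) ∨ (∀n J(n,n)))
Move each ¬ inward, flipping quantifiers it crosses:
  (∃m J(m,m)) ∧ (∀s ∀q (¬J(q,s) ∧ G(s,q))) ∧ (∃n ¬J(n,n))
All bound variables are already distinct, so no renaming is needed.
Finally move all quantifiers to the prefix:
  ∃m ∀s ∀q ∃n (J(m,m) ∧ ¬J(q,s) ∧ G(s,q) ∧ ¬J(n,n))

∃m ∀s ∀q ∃n (J(m,m) ∧ ¬J(q,s) ∧ G(s,q) ∧ ¬J(n,n))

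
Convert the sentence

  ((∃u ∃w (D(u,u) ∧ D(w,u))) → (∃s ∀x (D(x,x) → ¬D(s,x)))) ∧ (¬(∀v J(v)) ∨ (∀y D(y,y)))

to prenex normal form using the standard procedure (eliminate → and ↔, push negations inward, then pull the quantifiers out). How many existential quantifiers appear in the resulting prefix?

2

First replace A → B with ¬A ∨ B.
  (¬(∃u ∃w (D(u,u) ∧ D(w,u))) ∨ (∃s ∀x (¬D(x,x) ∨ ¬D(s,x)))) ∧ (¬(∀v J(v)) ∨ (∀y D(y,y)))
Push ¬ through the quantifiers and connectives to reach negation normal form:
  ((∀u ∀w (¬D(u,u) ∨ ¬D(w,u))) ∨ (∃s ∀x (¬D(x,x) ∨ ¬D(s,x)))) ∧ ((∃v ¬J(v)) ∨ (∀y D(y,y)))
Extract every quantifier outward, since the variables are now distinct and don't occur free across branches:
  ∀u ∀w ∃s ∀x ∃v ∀y ((¬D(u,u) ∨ ¬D(w,u) ∨ ¬D(x,x) ∨ ¬D(s,x)) ∧ (¬J(v) ∨ D(y,y)))
The prefix is ∀u ∀w ∃s ∀x ∃v ∀y: 4 universal, 2 existential.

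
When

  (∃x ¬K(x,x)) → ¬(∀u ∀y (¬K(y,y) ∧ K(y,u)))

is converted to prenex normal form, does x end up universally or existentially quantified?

First replace A → B with ¬A ∨ B.
  ¬(∃x ¬K(x,x)) ∨ ¬(∀u ∀y (¬K(y,y) ∧ K(y,u)))
Push ¬ through the quantifiers and connectives to reach negation normal form:
  (∀x K(x,x)) ∨ (∃u ∃y (K(y,y) ∨ ¬K(y,u)))
Pull the quantifiers to the front (each side's bound variable is not free in the other side):
  ∀x ∃u ∃y (K(x,x) ∨ K(y,y) ∨ ¬K(y,u))
The quantifier ∃x sits under an odd number of negations (counting the antecedent side of each →), so it flips to ∀x.

universal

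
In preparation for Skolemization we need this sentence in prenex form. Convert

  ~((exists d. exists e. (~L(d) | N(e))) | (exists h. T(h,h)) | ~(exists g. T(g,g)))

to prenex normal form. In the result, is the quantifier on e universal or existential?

universal

Push ¬ through the quantifiers and connectives to reach negation normal form:
  (forall d. forall e. (L(d) & ~N(e))) & (forall h. ~T(h,h)) & (exists g. T(g,g))
All bound variables are already distinct, so no renaming is needed.
Extract every quantifier outward, since the variables are now distinct and don't occur free across branches:
  forall d. forall e. forall h. exists g. (L(d) & ~N(e) & ~T(h,h) & T(g,g))
The quantifier exists e sits under an odd number of negations, so it flips to forall e.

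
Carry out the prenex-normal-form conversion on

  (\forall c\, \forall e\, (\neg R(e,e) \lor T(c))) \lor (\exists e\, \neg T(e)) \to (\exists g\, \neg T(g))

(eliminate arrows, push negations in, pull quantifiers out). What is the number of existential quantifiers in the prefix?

First replace A → B with ¬A ∨ B.
  \neg ((\forall c\, \forall e\, (\neg R(e,e) \lor T(c))) \lor (\exists e\, \neg T(e))) \lor (\exists g\, \neg T(g))
Push ¬ through the quantifiers and connectives to reach negation normal form:
  (\exists c\, \exists e\, (R(e,e) \land \neg T(c))) \land (\forall e\, T(e)) \lor (\exists g\, \neg T(g))
Rename bound variables to avoid capture: e↦b.
  (\exists c\, \exists e\, (R(e,e) \land \neg T(c))) \land (\forall b\, T(b)) \lor (\exists g\, \neg T(g))
Finally move all quantifiers to the prefix:
  \exists c\, \exists e\, \forall b\, \exists g\, (R(e,e) \land \neg T(c) \land T(b) \lor \neg T(g))
The prefix is \exists c \exists e \forall b \exists g: 1 universal, 3 existential.

3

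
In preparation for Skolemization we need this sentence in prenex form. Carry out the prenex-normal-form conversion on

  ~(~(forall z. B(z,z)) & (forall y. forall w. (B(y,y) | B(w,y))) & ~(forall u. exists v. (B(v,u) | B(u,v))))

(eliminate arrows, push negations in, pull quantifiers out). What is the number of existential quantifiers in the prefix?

Push ¬ through the quantifiers and connectives to reach negation normal form:
  (forall z. B(z,z)) | (exists y. exists w. (~B(y,y) & ~B(w,y))) | (forall u. exists v. (B(v,u) | B(u,v)))
All bound variables are already distinct, so no renaming is needed.
Finally move all quantifiers to the prefix:
  forall z. exists y. exists w. forall u. exists v. (B(z,z) | ~B(y,y) & ~B(w,y) | B(v,u) | B(u,v))
The prefix is forall z exists y exists w forall u exists v: 2 universal, 3 existential.

3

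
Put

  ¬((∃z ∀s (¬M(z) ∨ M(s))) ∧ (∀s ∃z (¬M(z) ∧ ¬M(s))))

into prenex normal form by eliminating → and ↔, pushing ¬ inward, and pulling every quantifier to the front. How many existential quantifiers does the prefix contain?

2

Push ¬ through the quantifiers and connectives to reach negation normal form:
  (∀z ∃s (M(z) ∧ ¬M(s))) ∨ (∃s ∀z (M(z) ∨ M(s)))
Rename bound variables to avoid capture: s↦p, z↦q.
  (∀z ∃s (M(z) ∧ ¬M(s))) ∨ (∃p ∀q (M(q) ∨ M(p)))
Pull the quantifiers to the front (each side's bound variable is not free in the other side):
  ∀z ∃s ∃p ∀q (M(z) ∧ ¬M(s) ∨ M(q) ∨ M(p))
The prefix is ∀z ∃s ∃p ∀q: 2 universal, 2 existential.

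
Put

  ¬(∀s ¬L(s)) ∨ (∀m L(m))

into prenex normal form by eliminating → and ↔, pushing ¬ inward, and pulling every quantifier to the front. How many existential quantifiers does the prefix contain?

1

Push ¬ through the quantifiers and connectives to reach negation normal form:
  (∃s L(s)) ∨ (∀m L(m))
All bound variables are already distinct, so no renaming is needed.
Extract every quantifier outward, since the variables are now distinct and don't occur free across branches:
  ∃s ∀m (L(s) ∨ L(m))
The prefix is ∃s ∀m: 1 universal, 1 existential.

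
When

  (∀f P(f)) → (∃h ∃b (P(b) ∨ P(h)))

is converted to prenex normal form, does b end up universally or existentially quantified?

existential

Rewrite implications/biconditionals: A → B as ¬A ∨ B.
  ¬(∀f P(f)) ∨ (∃h ∃b (P(b) ∨ P(h)))
Drive negations inward (¬∀x A ≡ ∃x ¬A, ¬∃x A ≡ ∀x ¬A, De Morgan for ∧/∨):
  (∃f ¬P(f)) ∨ (∃h ∃b (P(b) ∨ P(h)))
Finally move all quantifiers to the prefix:
  ∃f ∃h ∃b (¬P(f) ∨ P(b) ∨ P(h))
The quantifier ∃b sits under an even number of negations (counting the antecedent side of each →), so it remains existential.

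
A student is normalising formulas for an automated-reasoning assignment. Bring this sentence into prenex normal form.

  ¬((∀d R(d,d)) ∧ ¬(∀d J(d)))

∃d ∀z1 (¬R(d,d) ∨ J(z1))

Move each ¬ inward, flipping quantifiers it crosses:
  (∃d ¬R(d,d)) ∨ (∀d J(d))
Rename bound variables to avoid capture: d↦z1.
  (∃d ¬R(d,d)) ∨ (∀z1 J(z1))
Pull the quantifiers to the front (each side's bound variable is not free in the other side):
  ∃d ∀z1 (¬R(d,d) ∨ J(z1))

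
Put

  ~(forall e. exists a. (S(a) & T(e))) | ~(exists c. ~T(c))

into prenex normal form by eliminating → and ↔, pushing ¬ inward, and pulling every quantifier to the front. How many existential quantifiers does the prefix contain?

1

Push ¬ through the quantifiers and connectives to reach negation normal form:
  (exists e. forall a. (~S(a) | ~T(e))) | (forall c. T(c))
All bound variables are already distinct, so no renaming is needed.
Extract every quantifier outward, since the variables are now distinct and don't occur free across branches:
  exists e. forall a. forall c. (~S(a) | ~T(e) | T(c))
The prefix is exists e forall a forall c: 2 universal, 1 existential.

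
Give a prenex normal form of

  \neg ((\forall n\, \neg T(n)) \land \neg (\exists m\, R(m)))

\exists n\, \exists m\, (T(n) \lor R(m))

Push ¬ through the quantifiers and connectives to reach negation normal form:
  (\exists n\, T(n)) \lor (\exists m\, R(m))
All bound variables are already distinct, so no renaming is needed.
Finally move all quantifiers to the prefix:
  \exists n\, \exists m\, (T(n) \lor R(m))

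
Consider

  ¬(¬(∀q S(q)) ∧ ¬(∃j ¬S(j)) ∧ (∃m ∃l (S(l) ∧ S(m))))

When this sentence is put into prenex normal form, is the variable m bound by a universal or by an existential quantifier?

universal

Push ¬ through the quantifiers and connectives to reach negation normal form:
  (∀q S(q)) ∨ (∃j ¬S(j)) ∨ (∀m ∀l (¬S(l) ∨ ¬S(m)))
All bound variables are already distinct, so no renaming is needed.
Pull the quantifiers to the front (each side's bound variable is not free in the other side):
  ∀q ∃j ∀m ∀l (S(q) ∨ ¬S(j) ∨ ¬S(l) ∨ ¬S(m))
The quantifier ∃m sits under an odd number of negations, so it flips to ∀m.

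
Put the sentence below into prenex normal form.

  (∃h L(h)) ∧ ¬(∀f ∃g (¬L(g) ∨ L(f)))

∃h ∃f ∀g (L(h) ∧ L(g) ∧ ¬L(f))

Push ¬ through the quantifiers and connectives to reach negation normal form:
  (∃h L(h)) ∧ (∃f ∀g (L(g) ∧ ¬L(f)))
All bound variables are already distinct, so no renaming is needed.
Pull the quantifiers to the front (each side's bound variable is not free in the other side):
  ∃h ∃f ∀g (L(h) ∧ L(g) ∧ ¬L(f))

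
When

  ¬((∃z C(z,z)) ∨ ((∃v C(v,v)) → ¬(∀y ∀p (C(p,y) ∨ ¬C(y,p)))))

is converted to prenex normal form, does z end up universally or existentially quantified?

universal

Rewrite implications/biconditionals: A → B as ¬A ∨ B.
  ¬((∃z C(z,z)) ∨ ¬(∃v C(v,v)) ∨ ¬(∀y ∀p (C(p,y) ∨ ¬C(y,p))))
Move each ¬ inward, flipping quantifiers it crosses:
  (∀z ¬C(z,z)) ∧ (∃v C(v,v)) ∧ (∀y ∀p (C(p,y) ∨ ¬C(y,p)))
Finally move all quantifiers to the prefix:
  ∀z ∃v ∀y ∀p (¬C(z,z) ∧ C(v,v) ∧ (C(p,y) ∨ ¬C(y,p)))
The quantifier ∃z sits under an odd number of negations (counting the antecedent side of each →), so it flips to ∀z.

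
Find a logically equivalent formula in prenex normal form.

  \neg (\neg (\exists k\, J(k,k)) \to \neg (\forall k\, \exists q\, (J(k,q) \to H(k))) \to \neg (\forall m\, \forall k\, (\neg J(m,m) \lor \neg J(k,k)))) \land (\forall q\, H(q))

Eliminate → and ↔ using ¬ and ∨.
  \neg (\neg \neg (\exists k\, J(k,k)) \lor \neg \neg (\forall k\, \exists q\, (\neg J(k,q) \lor H(k))) \lor \neg (\forall m\, \forall k\, (\neg J(m,m) \lor \neg J(k,k)))) \land (\forall q\, H(q))
Move each ¬ inward, flipping quantifiers it crosses:
  (\forall k\, \neg J(k,k)) \land (\exists k\, \forall q\, (J(k,q) \land \neg H(k))) \land (\forall m\, \forall k\, (\neg J(m,m) \lor \neg J(k,k))) \land (\forall q\, H(q))
Give each quantifier a distinct variable: k↦w, k↦x1, q↦y.
  (\forall k\, \neg J(k,k)) \land (\exists w\, \forall q\, (J(w,q) \land \neg H(w))) \land (\forall m\, \forall x1\, (\neg J(m,m) \lor \neg J(x1,x1))) \land (\forall y\, H(y))
Extract every quantifier outward, since the variables are now distinct and don't occur free across branches:
  \forall k\, \exists w\, \forall q\, \forall m\, \forall x1\, \forall y\, (\neg J(k,k) \land J(w,q) \land \neg H(w) \land (\neg J(m,m) \lor \neg J(x1,x1)) \land H(y))

\forall k\, \exists w\, \forall q\, \forall m\, \forall x1\, \forall y\, (\neg J(k,k) \land J(w,q) \land \neg H(w) \land (\neg J(m,m) \lor \neg J(x1,x1)) \land H(y))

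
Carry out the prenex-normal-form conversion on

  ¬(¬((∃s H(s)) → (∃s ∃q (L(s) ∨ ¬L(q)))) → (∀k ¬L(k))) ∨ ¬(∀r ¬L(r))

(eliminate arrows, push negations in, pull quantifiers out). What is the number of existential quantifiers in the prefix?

3

Eliminate → and ↔ using ¬ and ∨.
  ¬(¬¬(¬(∃s H(s)) ∨ (∃s ∃q (L(s) ∨ ¬L(q)))) ∨ (∀k ¬L(k))) ∨ ¬(∀r ¬L(r))
Drive negations inward (¬∀x A ≡ ∃x ¬A, ¬∃x A ≡ ∀x ¬A, De Morgan for ∧/∨):
  (∃s H(s)) ∧ (∀s ∀q (¬L(s) ∧ L(q))) ∧ (∃k L(k)) ∨ (∃r L(r))
Rename bound variables to avoid capture: s↦p.
  (∃s H(s)) ∧ (∀p ∀q (¬L(p) ∧ L(q))) ∧ (∃k L(k)) ∨ (∃r L(r))
Finally move all quantifiers to the prefix:
  ∃s ∀p ∀q ∃k ∃r (H(s) ∧ ¬L(p) ∧ L(q) ∧ L(k) ∨ L(r))
The prefix is ∃s ∀p ∀q ∃k ∃r: 2 universal, 3 existential.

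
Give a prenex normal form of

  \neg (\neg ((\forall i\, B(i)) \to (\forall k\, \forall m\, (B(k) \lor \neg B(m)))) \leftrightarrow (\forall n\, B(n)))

\forall i\, \exists k\, \exists m\, \exists n\, \forall x1\, \exists w1\, \forall y\, \forall u1\, (B(i) \land \neg B(k) \land B(m) \land \neg B(n) \lor B(x1) \land (\neg B(w1) \lor B(y) \lor \neg B(u1)))

Rewrite implications/biconditionals: A → B as ¬A ∨ B; A ↔ B as (¬A ∨ B) ∧ (¬B ∨ A).
  \neg ((\neg \neg (\neg (\forall i\, B(i)) \lor (\forall k\, \forall m\, (B(k) \lor \neg B(m)))) \lor (\forall n\, B(n))) \land (\neg (\forall n\, B(n)) \lor \neg (\neg (\forall i\, B(i)) \lor (\forall k\, \forall m\, (B(k) \lor \neg B(m))))))
Push ¬ through the quantifiers and connectives to reach negation normal form:
  (\forall i\, B(i)) \land (\exists k\, \exists m\, (\neg B(k) \land B(m))) \land (\exists n\, \neg B(n)) \lor (\forall n\, B(n)) \land ((\exists i\, \neg B(i)) \lor (\forall k\, \forall m\, (B(k) \lor \neg B(m))))
Rename bound variables to avoid capture: n↦x1, i↦w1, k↦y, m↦u1.
  (\forall i\, B(i)) \land (\exists k\, \exists m\, (\neg B(k) \land B(m))) \land (\exists n\, \neg B(n)) \lor (\forall x1\, B(x1)) \land ((\exists w1\, \neg B(w1)) \lor (\forall y\, \forall u1\, (B(y) \lor \neg B(u1))))
Finally move all quantifiers to the prefix:
  \forall i\, \exists k\, \exists m\, \exists n\, \forall x1\, \exists w1\, \forall y\, \forall u1\, (B(i) \land \neg B(k) \land B(m) \land \neg B(n) \lor B(x1) \land (\neg B(w1) \lor B(y) \lor \neg B(u1)))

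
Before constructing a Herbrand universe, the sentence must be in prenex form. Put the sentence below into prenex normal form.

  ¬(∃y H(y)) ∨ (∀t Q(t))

Move each ¬ inward, flipping quantifiers it crosses:
  (∀y ¬H(y)) ∨ (∀t Q(t))
All bound variables are already distinct, so no renaming is needed.
Finally move all quantifiers to the prefix:
  ∀y ∀t (¬H(y) ∨ Q(t))

∀y ∀t (¬H(y) ∨ Q(t))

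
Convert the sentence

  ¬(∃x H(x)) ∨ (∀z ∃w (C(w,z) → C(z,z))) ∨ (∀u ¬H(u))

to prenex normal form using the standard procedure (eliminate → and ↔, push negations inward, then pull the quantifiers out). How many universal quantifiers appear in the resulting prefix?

Eliminate → and ↔ using ¬ and ∨.
  ¬(∃x H(x)) ∨ (∀z ∃w (¬C(w,z) ∨ C(z,z))) ∨ (∀u ¬H(u))
Push ¬ through the quantifiers and connectives to reach negation normal form:
  (∀x ¬H(x)) ∨ (∀z ∃w (¬C(w,z) ∨ C(z,z))) ∨ (∀u ¬H(u))
All bound variables are already distinct, so no renaming is needed.
Pull the quantifiers to the front (each side's bound variable is not free in the other side):
  ∀x ∀z ∃w ∀u (¬H(x) ∨ ¬C(w,z) ∨ C(z,z) ∨ ¬H(u))
The prefix is ∀x ∀z ∃w ∀u: 3 universal, 1 existential.

3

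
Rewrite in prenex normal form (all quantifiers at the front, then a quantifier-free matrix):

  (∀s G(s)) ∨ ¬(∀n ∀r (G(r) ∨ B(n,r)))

Drive negations inward (¬∀x A ≡ ∃x ¬A, ¬∃x A ≡ ∀x ¬A, De Morgan for ∧/∨):
  (∀s G(s)) ∨ (∃n ∃r (¬G(r) ∧ ¬B(n,r)))
All bound variables are already distinct, so no renaming is needed.
Finally move all quantifiers to the prefix:
  ∀s ∃n ∃r (G(s) ∨ ¬G(r) ∧ ¬B(n,r))

∀s ∃n ∃r (G(s) ∨ ¬G(r) ∧ ¬B(n,r))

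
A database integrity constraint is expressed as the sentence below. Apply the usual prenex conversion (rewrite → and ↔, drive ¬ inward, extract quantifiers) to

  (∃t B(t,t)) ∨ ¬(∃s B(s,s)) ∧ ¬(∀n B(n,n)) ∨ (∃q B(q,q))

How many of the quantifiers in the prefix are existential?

3

Push ¬ through the quantifiers and connectives to reach negation normal form:
  (∃t B(t,t)) ∨ (∀s ¬B(s,s)) ∧ (∃n ¬B(n,n)) ∨ (∃q B(q,q))
All bound variables are already distinct, so no renaming is needed.
Extract every quantifier outward, since the variables are now distinct and don't occur free across branches:
  ∃t ∀s ∃n ∃q (B(t,t) ∨ ¬B(s,s) ∧ ¬B(n,n) ∨ B(q,q))
The prefix is ∃t ∀s ∃n ∃q: 1 universal, 3 existential.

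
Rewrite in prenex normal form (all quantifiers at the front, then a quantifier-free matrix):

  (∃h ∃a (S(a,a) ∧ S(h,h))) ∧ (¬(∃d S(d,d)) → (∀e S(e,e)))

First replace A → B with ¬A ∨ B.
  (∃h ∃a (S(a,a) ∧ S(h,h))) ∧ (¬¬(∃d S(d,d)) ∨ (∀e S(e,e)))
Drive negations inward (¬∀x A ≡ ∃x ¬A, ¬∃x A ≡ ∀x ¬A, De Morgan for ∧/∨):
  (∃h ∃a (S(a,a) ∧ S(h,h))) ∧ ((∃d S(d,d)) ∨ (∀e S(e,e)))
All bound variables are already distinct, so no renaming is needed.
Extract every quantifier outward, since the variables are now distinct and don't occur free across branches:
  ∃h ∃a ∃d ∀e (S(a,a) ∧ S(h,h) ∧ (S(d,d) ∨ S(e,e)))

∃h ∃a ∃d ∀e (S(a,a) ∧ S(h,h) ∧ (S(d,d) ∨ S(e,e)))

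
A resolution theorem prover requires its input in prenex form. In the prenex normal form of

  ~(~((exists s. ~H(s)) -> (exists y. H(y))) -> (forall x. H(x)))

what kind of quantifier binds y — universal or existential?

Eliminate → and ↔ using ¬ and ∨.
  ~(~~(~(exists s. ~H(s)) | (exists y. H(y))) | (forall x. H(x)))
Push ¬ through the quantifiers and connectives to reach negation normal form:
  (exists s. ~H(s)) & (forall y. ~H(y)) & (exists x. ~H(x))
All bound variables are already distinct, so no renaming is needed.
Finally move all quantifiers to the prefix:
  exists s. forall y. exists x. (~H(s) & ~H(y) & ~H(x))
The quantifier exists y sits under an odd number of negations (counting the antecedent side of each →), so it flips to forall y.

universal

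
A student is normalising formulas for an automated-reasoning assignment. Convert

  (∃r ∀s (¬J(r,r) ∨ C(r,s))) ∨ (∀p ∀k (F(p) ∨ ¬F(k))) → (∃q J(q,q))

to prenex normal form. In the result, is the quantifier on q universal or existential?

existential

Rewrite implications/biconditionals: A → B as ¬A ∨ B.
  ¬((∃r ∀s (¬J(r,r) ∨ C(r,s))) ∨ (∀p ∀k (F(p) ∨ ¬F(k)))) ∨ (∃q J(q,q))
Push ¬ through the quantifiers and connectives to reach negation normal form:
  (∀r ∃s (J(r,r) ∧ ¬C(r,s))) ∧ (∃p ∃k (¬F(p) ∧ F(k))) ∨ (∃q J(q,q))
Finally move all quantifiers to the prefix:
  ∀r ∃s ∃p ∃k ∃q (J(r,r) ∧ ¬C(r,s) ∧ ¬F(p) ∧ F(k) ∨ J(q,q))
The quantifier ∃q sits under an even number of negations (counting the antecedent side of each →), so it remains existential.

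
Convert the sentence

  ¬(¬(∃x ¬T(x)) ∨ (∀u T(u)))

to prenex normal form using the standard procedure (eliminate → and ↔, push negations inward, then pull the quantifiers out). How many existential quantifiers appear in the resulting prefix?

2

Drive negations inward (¬∀x A ≡ ∃x ¬A, ¬∃x A ≡ ∀x ¬A, De Morgan for ∧/∨):
  (∃x ¬T(x)) ∧ (∃u ¬T(u))
Finally move all quantifiers to the prefix:
  ∃x ∃u (¬T(x) ∧ ¬T(u))
The prefix is ∃x ∃u: 0 universal, 2 existential.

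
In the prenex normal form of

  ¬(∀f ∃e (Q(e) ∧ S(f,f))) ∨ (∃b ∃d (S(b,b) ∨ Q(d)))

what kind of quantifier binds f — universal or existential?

Push ¬ through the quantifiers and connectives to reach negation normal form:
  (∃f ∀e (¬Q(e) ∨ ¬S(f,f))) ∨ (∃b ∃d (S(b,b) ∨ Q(d)))
All bound variables are already distinct, so no renaming is needed.
Finally move all quantifiers to the prefix:
  ∃f ∀e ∃b ∃d (¬Q(e) ∨ ¬S(f,f) ∨ S(b,b) ∨ Q(d))
The quantifier ∀f sits under an odd number of negations, so it flips to ∃f.

existential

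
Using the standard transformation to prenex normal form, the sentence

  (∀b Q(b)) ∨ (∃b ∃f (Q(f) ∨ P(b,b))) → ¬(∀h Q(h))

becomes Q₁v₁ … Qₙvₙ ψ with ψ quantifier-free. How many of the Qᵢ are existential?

2

Eliminate → and ↔ using ¬ and ∨.
  ¬((∀b Q(b)) ∨ (∃b ∃f (Q(f) ∨ P(b,b)))) ∨ ¬(∀h Q(h))
Move each ¬ inward, flipping quantifiers it crosses:
  (∃b ¬Q(b)) ∧ (∀b ∀f (¬Q(f) ∧ ¬P(b,b))) ∨ (∃h ¬Q(h))
Rename bound variables to avoid capture: b↦c.
  (∃b ¬Q(b)) ∧ (∀c ∀f (¬Q(f) ∧ ¬P(c,c))) ∨ (∃h ¬Q(h))
Pull the quantifiers to the front (each side's bound variable is not free in the other side):
  ∃b ∀c ∀f ∃h (¬Q(b) ∧ ¬Q(f) ∧ ¬P(c,c) ∨ ¬Q(h))
The prefix is ∃b ∀c ∀f ∃h: 2 universal, 2 existential.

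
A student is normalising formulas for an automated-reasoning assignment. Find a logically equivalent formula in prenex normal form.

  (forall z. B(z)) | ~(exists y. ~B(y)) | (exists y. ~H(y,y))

forall z. forall y. exists r. (B(z) | B(y) | ~H(r,r))

Move each ¬ inward, flipping quantifiers it crosses:
  (forall z. B(z)) | (forall y. B(y)) | (exists y. ~H(y,y))
Give each quantifier a distinct variable: y↦r.
  (forall z. B(z)) | (forall y. B(y)) | (exists r. ~H(r,r))
Extract every quantifier outward, since the variables are now distinct and don't occur free across branches:
  forall z. forall y. exists r. (B(z) | B(y) | ~H(r,r))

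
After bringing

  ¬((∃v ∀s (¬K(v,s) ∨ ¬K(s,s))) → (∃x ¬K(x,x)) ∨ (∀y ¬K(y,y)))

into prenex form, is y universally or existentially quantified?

First replace A → B with ¬A ∨ B.
  ¬(¬(∃v ∀s (¬K(v,s) ∨ ¬K(s,s))) ∨ (∃x ¬K(x,x)) ∨ (∀y ¬K(y,y)))
Drive negations inward (¬∀x A ≡ ∃x ¬A, ¬∃x A ≡ ∀x ¬A, De Morgan for ∧/∨):
  (∃v ∀s (¬K(v,s) ∨ ¬K(s,s))) ∧ (∀x K(x,x)) ∧ (∃y K(y,y))
All bound variables are already distinct, so no renaming is needed.
Finally move all quantifiers to the prefix:
  ∃v ∀s ∀x ∃y ((¬K(v,s) ∨ ¬K(s,s)) ∧ K(x,x) ∧ K(y,y))
The quantifier ∀y sits under an odd number of negations (counting the antecedent side of each →), so it flips to ∃y.

existential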